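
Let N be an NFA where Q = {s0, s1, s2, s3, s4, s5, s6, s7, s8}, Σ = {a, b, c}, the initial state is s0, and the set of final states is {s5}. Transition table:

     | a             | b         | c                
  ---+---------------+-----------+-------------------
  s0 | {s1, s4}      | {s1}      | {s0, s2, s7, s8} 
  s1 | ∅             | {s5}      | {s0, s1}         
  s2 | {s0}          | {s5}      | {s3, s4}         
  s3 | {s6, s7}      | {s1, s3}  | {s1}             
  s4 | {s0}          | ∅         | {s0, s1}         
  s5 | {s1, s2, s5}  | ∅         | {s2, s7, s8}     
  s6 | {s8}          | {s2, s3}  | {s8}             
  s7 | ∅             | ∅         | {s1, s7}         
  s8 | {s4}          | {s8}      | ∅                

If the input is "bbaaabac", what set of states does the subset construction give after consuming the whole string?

Start in {s0}.
Read 'b': {s0} → {s1}.
Read 'b': {s1} → {s5}.
Read 'a': {s5} → {s1, s2, s5}.
Read 'a': {s1, s2, s5} → {s0, s1, s2, s5}.
Read 'a': {s0, s1, s2, s5} → {s0, s1, s2, s4, s5}.
Read 'b': {s0, s1, s2, s4, s5} → {s1, s5}.
Read 'a': {s1, s5} → {s1, s2, s5}.
Read 'c': {s1, s2, s5} → {s0, s1, s2, s3, s4, s7, s8}.

{s0, s1, s2, s3, s4, s7, s8}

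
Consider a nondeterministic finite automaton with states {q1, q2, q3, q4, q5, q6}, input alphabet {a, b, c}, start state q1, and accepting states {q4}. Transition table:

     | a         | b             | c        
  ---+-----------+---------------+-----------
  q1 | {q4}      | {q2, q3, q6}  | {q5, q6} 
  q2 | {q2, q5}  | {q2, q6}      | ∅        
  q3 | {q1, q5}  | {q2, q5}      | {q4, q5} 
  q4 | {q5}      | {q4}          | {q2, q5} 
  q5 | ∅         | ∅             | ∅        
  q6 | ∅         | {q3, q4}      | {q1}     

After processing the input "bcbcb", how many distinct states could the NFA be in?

Start in {q1}.
Read 'b': q1→{q2, q3, q6}; now {q2, q3, q6}.
Read 'c': q2→∅, q3→{q4, q5}, q6→{q1}; now {q1, q4, q5}.
Read 'b': q1→{q2, q3, q6}, q4→{q4}, q5→∅; now {q2, q3, q4, q6}.
Read 'c': q2→∅, q3→{q4, q5}, q4→{q2, q5}, q6→{q1}; now {q1, q2, q4, q5}.
Read 'b': q1→{q2, q3, q6}, q2→{q2, q6}, q4→{q4}, q5→∅; now {q2, q3, q4, q6}.
That set has 4 states.

4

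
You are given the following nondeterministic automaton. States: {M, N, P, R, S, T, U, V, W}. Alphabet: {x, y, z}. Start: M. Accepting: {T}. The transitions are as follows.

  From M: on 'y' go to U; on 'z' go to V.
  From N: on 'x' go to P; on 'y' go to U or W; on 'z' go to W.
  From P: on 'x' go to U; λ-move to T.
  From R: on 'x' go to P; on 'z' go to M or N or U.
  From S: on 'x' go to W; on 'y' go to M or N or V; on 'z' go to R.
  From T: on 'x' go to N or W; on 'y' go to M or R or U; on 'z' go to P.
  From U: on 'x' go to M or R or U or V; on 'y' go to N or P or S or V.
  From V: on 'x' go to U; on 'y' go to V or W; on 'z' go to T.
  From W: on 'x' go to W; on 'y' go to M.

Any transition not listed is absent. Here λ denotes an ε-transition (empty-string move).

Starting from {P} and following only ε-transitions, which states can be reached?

{P, T}

Begin with {P}.
ε-move P → T; add T.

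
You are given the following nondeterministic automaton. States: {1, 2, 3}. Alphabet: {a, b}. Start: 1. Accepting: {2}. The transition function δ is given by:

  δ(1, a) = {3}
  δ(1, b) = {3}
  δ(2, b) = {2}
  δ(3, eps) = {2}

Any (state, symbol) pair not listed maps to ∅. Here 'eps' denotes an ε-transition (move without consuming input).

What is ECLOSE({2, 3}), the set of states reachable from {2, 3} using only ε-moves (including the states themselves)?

{2, 3}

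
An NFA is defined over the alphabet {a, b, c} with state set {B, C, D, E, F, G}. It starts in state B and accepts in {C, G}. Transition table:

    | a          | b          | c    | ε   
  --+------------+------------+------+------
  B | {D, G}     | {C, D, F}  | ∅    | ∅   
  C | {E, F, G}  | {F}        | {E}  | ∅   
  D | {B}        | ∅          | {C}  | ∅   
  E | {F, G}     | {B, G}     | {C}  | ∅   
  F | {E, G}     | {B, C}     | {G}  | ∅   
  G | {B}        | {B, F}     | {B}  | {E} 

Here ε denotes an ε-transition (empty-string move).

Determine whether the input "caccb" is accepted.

No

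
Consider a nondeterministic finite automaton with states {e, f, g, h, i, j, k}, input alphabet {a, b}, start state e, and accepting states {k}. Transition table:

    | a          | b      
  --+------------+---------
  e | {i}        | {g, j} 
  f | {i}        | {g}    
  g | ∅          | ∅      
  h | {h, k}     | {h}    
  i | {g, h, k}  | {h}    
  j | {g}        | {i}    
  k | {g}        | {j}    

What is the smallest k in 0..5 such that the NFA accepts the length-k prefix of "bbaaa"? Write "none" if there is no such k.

Start in {e}.
Read 'b': e→{g, j}; now {g, j}.
Read 'b': g→∅, j→{i}; now {i}.
Read 'a': i→{g, h, k}; now {g, h, k}.
None of the earlier sets intersect F, but {g, h, k} does.

3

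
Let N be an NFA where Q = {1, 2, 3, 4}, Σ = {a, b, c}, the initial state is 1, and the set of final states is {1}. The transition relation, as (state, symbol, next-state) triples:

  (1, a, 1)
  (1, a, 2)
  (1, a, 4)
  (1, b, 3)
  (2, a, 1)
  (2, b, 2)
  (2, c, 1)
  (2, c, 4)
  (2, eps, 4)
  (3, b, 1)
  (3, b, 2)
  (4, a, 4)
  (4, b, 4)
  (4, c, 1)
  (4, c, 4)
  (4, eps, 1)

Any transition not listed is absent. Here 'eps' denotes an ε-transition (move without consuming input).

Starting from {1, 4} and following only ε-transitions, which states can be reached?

{1, 4}

Begin with {1, 4}.
No ε-moves leave this set, so the closure equals the set itself.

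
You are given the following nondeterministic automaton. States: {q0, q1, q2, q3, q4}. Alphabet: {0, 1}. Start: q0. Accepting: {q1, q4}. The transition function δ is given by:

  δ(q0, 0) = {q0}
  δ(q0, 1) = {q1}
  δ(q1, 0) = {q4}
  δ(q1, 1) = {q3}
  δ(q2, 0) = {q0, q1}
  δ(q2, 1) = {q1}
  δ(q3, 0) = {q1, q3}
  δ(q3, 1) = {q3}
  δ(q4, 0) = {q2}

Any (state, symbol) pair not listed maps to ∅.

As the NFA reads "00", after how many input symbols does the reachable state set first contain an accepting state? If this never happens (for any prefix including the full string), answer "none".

none

Start in {q0}.
Read '0': {q0} → {q0}.
Read '0': {q0} → {q0}.
No reachable set along the way intersects F.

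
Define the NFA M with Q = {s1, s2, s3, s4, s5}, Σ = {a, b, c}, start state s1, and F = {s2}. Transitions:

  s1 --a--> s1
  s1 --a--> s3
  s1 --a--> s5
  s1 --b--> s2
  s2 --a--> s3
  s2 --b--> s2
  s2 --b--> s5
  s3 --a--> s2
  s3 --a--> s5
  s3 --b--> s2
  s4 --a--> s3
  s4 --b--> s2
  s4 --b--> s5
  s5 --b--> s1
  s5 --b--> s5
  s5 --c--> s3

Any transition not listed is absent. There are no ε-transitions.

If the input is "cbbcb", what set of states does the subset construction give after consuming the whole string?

∅

Start in {s1}.
Read 'c': {s1} → ∅.
The set is empty and remains empty for the remaining 4 symbols.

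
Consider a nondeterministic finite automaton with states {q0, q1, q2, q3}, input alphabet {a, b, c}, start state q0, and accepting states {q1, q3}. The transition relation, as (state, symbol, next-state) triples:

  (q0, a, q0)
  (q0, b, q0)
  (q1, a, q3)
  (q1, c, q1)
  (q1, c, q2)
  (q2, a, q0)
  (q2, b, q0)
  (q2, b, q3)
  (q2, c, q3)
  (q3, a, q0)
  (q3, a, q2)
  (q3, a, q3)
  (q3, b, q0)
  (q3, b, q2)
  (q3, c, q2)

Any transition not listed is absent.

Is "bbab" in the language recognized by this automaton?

No

Start in {q0}.
Read 'b': q0→{q0}; now {q0}.
Read 'b': q0→{q0}; now {q0}.
Read 'a': q0→{q0}; now {q0}.
Read 'b': q0→{q0}; now {q0}.
The final set {q0} contains no accepting state.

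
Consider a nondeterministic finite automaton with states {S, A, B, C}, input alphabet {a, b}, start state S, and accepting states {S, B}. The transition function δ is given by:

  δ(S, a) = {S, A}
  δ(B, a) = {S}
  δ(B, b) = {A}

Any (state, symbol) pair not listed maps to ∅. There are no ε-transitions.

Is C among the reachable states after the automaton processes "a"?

Start in {S}.
Read 'a': {S} → {S, A}.
State C is not in {S, A}.

No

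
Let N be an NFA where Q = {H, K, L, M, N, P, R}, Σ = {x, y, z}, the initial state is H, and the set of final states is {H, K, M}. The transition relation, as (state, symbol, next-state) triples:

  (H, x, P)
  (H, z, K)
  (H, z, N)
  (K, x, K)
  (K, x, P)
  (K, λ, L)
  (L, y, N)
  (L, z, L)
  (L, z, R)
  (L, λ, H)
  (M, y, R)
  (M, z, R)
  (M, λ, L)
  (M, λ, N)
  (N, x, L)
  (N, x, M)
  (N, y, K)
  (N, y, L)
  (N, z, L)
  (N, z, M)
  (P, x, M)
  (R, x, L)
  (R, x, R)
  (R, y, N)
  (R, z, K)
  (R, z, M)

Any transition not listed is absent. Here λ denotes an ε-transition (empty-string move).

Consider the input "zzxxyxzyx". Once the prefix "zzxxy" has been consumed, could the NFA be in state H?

Yes

Start in {H}.
Read 'z': {H} → {H, K, L, N}.
Read 'z': {H, K, L, N} → {H, K, L, M, N, R}.
Read 'x': {H, K, L, M, N, R} → {H, K, L, M, N, P, R}.
Read 'x': {H, K, L, M, N, P, R} → {H, K, L, M, N, P, R}.
Read 'y': {H, K, L, M, N, P, R} → {H, K, L, N, R}.
State H is in {H, K, L, N, R}.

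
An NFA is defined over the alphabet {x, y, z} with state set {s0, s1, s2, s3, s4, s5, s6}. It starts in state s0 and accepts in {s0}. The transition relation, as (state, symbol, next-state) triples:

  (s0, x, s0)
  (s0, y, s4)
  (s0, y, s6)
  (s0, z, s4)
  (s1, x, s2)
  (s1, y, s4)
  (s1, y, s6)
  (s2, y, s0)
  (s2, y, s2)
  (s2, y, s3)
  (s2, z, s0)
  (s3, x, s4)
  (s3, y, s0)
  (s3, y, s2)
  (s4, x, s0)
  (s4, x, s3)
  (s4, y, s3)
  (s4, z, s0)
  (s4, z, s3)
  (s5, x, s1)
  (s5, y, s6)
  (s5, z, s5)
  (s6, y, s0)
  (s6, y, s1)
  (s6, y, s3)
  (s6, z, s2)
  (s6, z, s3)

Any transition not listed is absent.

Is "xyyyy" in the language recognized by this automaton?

Yes

Start in {s0}.
Read 'x': s0→{s0}; now {s0}.
Read 'y': s0→{s4, s6}; now {s4, s6}.
Read 'y': s4→{s3}, s6→{s0, s1, s3}; now {s0, s1, s3}.
Read 'y': s0→{s4, s6}, s1→{s4, s6}, s3→{s0, s2}; now {s0, s2, s4, s6}.
Read 'y': s0→{s4, s6}, s2→{s0, s2, s3}, s4→{s3}, s6→{s0, s1, s3}; now {s0, s1, s2, s3, s4, s6}.
The final set {s0, s1, s2, s3, s4, s6} contains the accepting state s0.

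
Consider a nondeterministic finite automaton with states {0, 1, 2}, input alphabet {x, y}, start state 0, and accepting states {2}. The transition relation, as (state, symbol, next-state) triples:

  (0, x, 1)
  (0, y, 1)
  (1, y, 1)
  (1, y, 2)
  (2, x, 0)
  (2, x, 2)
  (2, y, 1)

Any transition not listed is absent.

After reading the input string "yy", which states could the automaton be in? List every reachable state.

{1, 2}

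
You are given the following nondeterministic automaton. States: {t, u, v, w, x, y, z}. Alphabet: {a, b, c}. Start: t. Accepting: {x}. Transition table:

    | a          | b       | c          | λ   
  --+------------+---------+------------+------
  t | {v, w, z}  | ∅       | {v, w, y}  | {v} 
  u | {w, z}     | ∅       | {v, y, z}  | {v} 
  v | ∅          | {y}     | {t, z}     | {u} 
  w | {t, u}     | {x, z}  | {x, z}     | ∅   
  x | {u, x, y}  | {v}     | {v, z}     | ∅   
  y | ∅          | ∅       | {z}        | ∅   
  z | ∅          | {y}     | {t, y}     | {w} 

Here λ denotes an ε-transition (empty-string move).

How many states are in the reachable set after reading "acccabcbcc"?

Start: ε-closure({t}) = {t, u, v}.
Read 'a': t→{v, w, z}, u→{w, z}, v→∅; union {v, w, z}; ε-closure = {u, v, w, z}.
Read 'c': u→{v, y, z}, v→{t, z}, w→{x, z}, z→{t, y}; union {t, v, x, y, z}; ε-closure = {t, u, v, w, x, y, z}.
Read 'c': t→{v, w, y}, u→{v, y, z}, v→{t, z}, w→{x, z}, x→{v, z}, y→{z}, z→{t, y}; union {t, v, w, x, y, z}; ε-closure = {t, u, v, w, x, y, z}.
Read 'c': t→{v, w, y}, u→{v, y, z}, v→{t, z}, w→{x, z}, x→{v, z}, y→{z}, z→{t, y}; union {t, v, w, x, y, z}; ε-closure = {t, u, v, w, x, y, z}.
Read 'a': t→{v, w, z}, u→{w, z}, v→∅, w→{t, u}, x→{u, x, y}, y→∅, z→∅; now {t, u, v, w, x, y, z}.
Read 'b': t→∅, u→∅, v→{y}, w→{x, z}, x→{v}, y→∅, z→{y}; union {v, x, y, z}; ε-closure = {u, v, w, x, y, z}.
Read 'c': u→{v, y, z}, v→{t, z}, w→{x, z}, x→{v, z}, y→{z}, z→{t, y}; union {t, v, x, y, z}; ε-closure = {t, u, v, w, x, y, z}.
Read 'b': t→∅, u→∅, v→{y}, w→{x, z}, x→{v}, y→∅, z→{y}; union {v, x, y, z}; ε-closure = {u, v, w, x, y, z}.
Read 'c': u→{v, y, z}, v→{t, z}, w→{x, z}, x→{v, z}, y→{z}, z→{t, y}; union {t, v, x, y, z}; ε-closure = {t, u, v, w, x, y, z}.
Read 'c': t→{v, w, y}, u→{v, y, z}, v→{t, z}, w→{x, z}, x→{v, z}, y→{z}, z→{t, y}; union {t, v, w, x, y, z}; ε-closure = {t, u, v, w, x, y, z}.
That set has 7 states.

7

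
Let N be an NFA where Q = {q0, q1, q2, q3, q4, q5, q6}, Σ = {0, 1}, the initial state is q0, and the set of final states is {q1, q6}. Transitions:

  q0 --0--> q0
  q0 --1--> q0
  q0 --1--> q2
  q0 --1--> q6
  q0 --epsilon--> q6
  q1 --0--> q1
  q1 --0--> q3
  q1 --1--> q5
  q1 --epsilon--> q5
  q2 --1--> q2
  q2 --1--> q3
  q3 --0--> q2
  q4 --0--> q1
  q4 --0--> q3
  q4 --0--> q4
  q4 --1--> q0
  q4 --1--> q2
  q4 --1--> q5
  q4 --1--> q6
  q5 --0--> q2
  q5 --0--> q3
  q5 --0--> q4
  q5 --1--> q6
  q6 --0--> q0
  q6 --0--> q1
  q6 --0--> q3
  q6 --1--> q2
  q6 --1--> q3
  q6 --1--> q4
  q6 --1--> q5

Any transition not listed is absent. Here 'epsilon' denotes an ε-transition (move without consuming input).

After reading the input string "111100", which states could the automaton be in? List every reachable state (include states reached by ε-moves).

Start: ε-closure({q0}) = {q0, q6}.
Read '1': q0→{q0, q2, q6}, q6→{q2, q3, q4, q5}; now {q0, q2, q3, q4, q5, q6}.
Read '1': q0→{q0, q2, q6}, q2→{q2, q3}, q3→∅, q4→{q0, q2, q5, q6}, q5→{q6}, q6→{q2, q3, q4, q5}; now {q0, q2, q3, q4, q5, q6}.
Read '1': q0→{q0, q2, q6}, q2→{q2, q3}, q3→∅, q4→{q0, q2, q5, q6}, q5→{q6}, q6→{q2, q3, q4, q5}; now {q0, q2, q3, q4, q5, q6}.
Read '1': q0→{q0, q2, q6}, q2→{q2, q3}, q3→∅, q4→{q0, q2, q5, q6}, q5→{q6}, q6→{q2, q3, q4, q5}; now {q0, q2, q3, q4, q5, q6}.
Read '0': q0→{q0}, q2→∅, q3→{q2}, q4→{q1, q3, q4}, q5→{q2, q3, q4}, q6→{q0, q1, q3}; union {q0, q1, q2, q3, q4}; ε-closure = {q0, q1, q2, q3, q4, q5, q6}.
Read '0': q0→{q0}, q1→{q1, q3}, q2→∅, q3→{q2}, q4→{q1, q3, q4}, q5→{q2, q3, q4}, q6→{q0, q1, q3}; union {q0, q1, q2, q3, q4}; ε-closure = {q0, q1, q2, q3, q4, q5, q6}.

{q0, q1, q2, q3, q4, q5, q6}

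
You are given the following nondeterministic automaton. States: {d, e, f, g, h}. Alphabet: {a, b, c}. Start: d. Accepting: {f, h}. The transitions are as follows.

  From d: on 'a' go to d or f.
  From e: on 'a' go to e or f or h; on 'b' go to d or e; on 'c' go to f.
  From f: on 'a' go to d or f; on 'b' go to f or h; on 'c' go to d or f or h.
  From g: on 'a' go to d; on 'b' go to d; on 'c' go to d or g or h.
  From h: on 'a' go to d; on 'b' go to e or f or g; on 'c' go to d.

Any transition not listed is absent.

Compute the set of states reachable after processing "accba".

Start in {d}.
Read 'a': d→{d, f}; now {d, f}.
Read 'c': d→∅, f→{d, f, h}; now {d, f, h}.
Read 'c': d→∅, f→{d, f, h}, h→{d}; now {d, f, h}.
Read 'b': d→∅, f→{f, h}, h→{e, f, g}; now {e, f, g, h}.
Read 'a': e→{e, f, h}, f→{d, f}, g→{d}, h→{d}; now {d, e, f, h}.

{d, e, f, h}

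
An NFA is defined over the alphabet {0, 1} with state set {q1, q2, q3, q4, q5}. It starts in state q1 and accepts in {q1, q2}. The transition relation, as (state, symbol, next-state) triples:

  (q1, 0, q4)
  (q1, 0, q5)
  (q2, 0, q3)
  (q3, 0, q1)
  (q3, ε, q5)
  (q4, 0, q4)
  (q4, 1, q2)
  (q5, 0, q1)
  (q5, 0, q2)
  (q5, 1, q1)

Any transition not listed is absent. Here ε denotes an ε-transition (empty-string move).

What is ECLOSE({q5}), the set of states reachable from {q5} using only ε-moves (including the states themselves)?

Begin with {q5}.
No ε-moves leave this set, so the closure equals the set itself.

{q5}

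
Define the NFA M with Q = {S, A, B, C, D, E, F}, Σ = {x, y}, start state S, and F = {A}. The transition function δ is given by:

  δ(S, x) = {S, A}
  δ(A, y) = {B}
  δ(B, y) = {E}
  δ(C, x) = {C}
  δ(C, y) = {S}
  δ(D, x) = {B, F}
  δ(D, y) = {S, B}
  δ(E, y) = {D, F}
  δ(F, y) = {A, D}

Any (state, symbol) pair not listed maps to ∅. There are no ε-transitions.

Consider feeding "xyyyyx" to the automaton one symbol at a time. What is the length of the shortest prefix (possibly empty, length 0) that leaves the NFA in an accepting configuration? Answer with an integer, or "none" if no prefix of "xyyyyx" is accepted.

Start in {S}.
Read 'x': {S} → {S, A}.
None of the earlier sets intersect F, but {S, A} does.

1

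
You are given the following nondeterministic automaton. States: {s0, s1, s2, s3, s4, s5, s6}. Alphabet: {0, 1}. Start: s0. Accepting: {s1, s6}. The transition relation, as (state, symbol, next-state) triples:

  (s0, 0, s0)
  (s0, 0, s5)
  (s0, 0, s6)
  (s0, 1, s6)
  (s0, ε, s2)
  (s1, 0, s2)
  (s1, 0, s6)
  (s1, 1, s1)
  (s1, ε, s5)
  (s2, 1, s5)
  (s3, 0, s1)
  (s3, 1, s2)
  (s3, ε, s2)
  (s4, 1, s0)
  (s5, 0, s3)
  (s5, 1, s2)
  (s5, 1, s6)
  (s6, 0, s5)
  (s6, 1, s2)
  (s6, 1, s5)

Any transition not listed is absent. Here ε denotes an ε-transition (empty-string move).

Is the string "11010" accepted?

Start: ε-closure({s0}) = {s0, s2}.
Read '1': s0→{s6}, s2→{s5}; now {s5, s6}.
Read '1': s5→{s2, s6}, s6→{s2, s5}; now {s2, s5, s6}.
Read '0': s2→∅, s5→{s3}, s6→{s5}; union {s3, s5}; ε-closure = {s2, s3, s5}.
Read '1': s2→{s5}, s3→{s2}, s5→{s2, s6}; now {s2, s5, s6}.
Read '0': s2→∅, s5→{s3}, s6→{s5}; union {s3, s5}; ε-closure = {s2, s3, s5}.
The final set {s2, s3, s5} contains no accepting state.

No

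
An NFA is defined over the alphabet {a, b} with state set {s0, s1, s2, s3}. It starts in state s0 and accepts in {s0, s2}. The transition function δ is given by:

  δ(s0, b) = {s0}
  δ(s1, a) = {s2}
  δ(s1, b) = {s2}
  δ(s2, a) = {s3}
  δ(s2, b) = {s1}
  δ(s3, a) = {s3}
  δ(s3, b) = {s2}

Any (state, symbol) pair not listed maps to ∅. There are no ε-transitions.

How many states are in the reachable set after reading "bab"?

0

Start in {s0}.
Read 'b': {s0} → {s0}.
Read 'a': {s0} → ∅.
The set is empty and remains empty for the remaining 1 symbol.
That set has 0 states.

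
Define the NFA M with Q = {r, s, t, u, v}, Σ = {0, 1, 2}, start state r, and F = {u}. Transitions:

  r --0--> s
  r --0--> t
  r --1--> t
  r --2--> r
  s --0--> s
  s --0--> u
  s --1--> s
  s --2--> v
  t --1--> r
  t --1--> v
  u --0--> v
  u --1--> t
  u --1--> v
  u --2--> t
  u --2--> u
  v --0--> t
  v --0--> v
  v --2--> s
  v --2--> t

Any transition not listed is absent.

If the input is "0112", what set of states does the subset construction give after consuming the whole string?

{v}

Start in {r}.
Read '0': r→{s, t}; now {s, t}.
Read '1': s→{s}, t→{r, v}; now {r, s, v}.
Read '1': r→{t}, s→{s}, v→∅; now {s, t}.
Read '2': s→{v}, t→∅; now {v}.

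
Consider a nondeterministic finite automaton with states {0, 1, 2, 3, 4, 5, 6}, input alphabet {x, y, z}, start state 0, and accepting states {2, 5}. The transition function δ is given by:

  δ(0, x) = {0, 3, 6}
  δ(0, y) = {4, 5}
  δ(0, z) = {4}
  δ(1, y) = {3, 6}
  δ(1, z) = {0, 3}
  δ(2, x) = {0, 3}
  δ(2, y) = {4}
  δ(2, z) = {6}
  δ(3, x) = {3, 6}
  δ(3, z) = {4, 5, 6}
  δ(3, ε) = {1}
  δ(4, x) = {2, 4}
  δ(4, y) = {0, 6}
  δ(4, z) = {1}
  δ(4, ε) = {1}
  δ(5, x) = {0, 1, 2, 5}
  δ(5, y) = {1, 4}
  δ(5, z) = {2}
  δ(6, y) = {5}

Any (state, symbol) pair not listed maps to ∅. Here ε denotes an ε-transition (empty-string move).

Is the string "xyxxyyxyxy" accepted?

Start in {0}.
Read 'x': 0→{0, 3, 6}; union {0, 3, 6}; ε-closure = {0, 1, 3, 6}.
Read 'y': 0→{4, 5}, 1→{3, 6}, 3→∅, 6→{5}; union {3, 4, 5, 6}; ε-closure = {1, 3, 4, 5, 6}.
Read 'x': 1→∅, 3→{3, 6}, 4→{2, 4}, 5→{0, 1, 2, 5}, 6→∅; now {0, 1, 2, 3, 4, 5, 6}.
Read 'x': 0→{0, 3, 6}, 1→∅, 2→{0, 3}, 3→{3, 6}, 4→{2, 4}, 5→{0, 1, 2, 5}, 6→∅; now {0, 1, 2, 3, 4, 5, 6}.
Read 'y': 0→{4, 5}, 1→{3, 6}, 2→{4}, 3→∅, 4→{0, 6}, 5→{1, 4}, 6→{5}; now {0, 1, 3, 4, 5, 6}.
Read 'y': 0→{4, 5}, 1→{3, 6}, 3→∅, 4→{0, 6}, 5→{1, 4}, 6→{5}; now {0, 1, 3, 4, 5, 6}.
Read 'x': 0→{0, 3, 6}, 1→∅, 3→{3, 6}, 4→{2, 4}, 5→{0, 1, 2, 5}, 6→∅; now {0, 1, 2, 3, 4, 5, 6}.
Read 'y': 0→{4, 5}, 1→{3, 6}, 2→{4}, 3→∅, 4→{0, 6}, 5→{1, 4}, 6→{5}; now {0, 1, 3, 4, 5, 6}.
Read 'x': 0→{0, 3, 6}, 1→∅, 3→{3, 6}, 4→{2, 4}, 5→{0, 1, 2, 5}, 6→∅; now {0, 1, 2, 3, 4, 5, 6}.
Read 'y': 0→{4, 5}, 1→{3, 6}, 2→{4}, 3→∅, 4→{0, 6}, 5→{1, 4}, 6→{5}; now {0, 1, 3, 4, 5, 6}.
The final set {0, 1, 3, 4, 5, 6} contains the accepting state 5.

Yes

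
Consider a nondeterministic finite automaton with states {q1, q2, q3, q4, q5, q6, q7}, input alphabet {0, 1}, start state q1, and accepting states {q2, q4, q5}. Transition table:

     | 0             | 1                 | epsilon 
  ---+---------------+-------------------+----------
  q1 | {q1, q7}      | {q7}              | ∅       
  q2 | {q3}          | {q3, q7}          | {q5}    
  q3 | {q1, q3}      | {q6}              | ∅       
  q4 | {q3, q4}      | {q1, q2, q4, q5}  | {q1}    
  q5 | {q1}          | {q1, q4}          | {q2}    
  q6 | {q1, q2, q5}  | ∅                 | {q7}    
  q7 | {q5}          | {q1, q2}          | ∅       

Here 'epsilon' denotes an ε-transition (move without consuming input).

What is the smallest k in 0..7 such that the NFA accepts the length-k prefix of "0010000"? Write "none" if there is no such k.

Start in {q1}.
Read '0': q1→{q1, q7}; now {q1, q7}.
Read '0': q1→{q1, q7}, q7→{q5}; union {q1, q5, q7}; ε-closure = {q1, q2, q5, q7}.
None of the earlier sets intersect F, but {q1, q2, q5, q7} does.

2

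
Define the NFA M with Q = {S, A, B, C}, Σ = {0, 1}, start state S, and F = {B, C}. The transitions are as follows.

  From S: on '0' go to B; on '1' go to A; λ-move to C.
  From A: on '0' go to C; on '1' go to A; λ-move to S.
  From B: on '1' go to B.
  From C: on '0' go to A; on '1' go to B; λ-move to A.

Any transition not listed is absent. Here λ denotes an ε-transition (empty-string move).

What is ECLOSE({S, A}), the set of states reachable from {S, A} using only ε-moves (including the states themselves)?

Begin with {S, A}.
ε-move S → C; add C.

{S, A, C}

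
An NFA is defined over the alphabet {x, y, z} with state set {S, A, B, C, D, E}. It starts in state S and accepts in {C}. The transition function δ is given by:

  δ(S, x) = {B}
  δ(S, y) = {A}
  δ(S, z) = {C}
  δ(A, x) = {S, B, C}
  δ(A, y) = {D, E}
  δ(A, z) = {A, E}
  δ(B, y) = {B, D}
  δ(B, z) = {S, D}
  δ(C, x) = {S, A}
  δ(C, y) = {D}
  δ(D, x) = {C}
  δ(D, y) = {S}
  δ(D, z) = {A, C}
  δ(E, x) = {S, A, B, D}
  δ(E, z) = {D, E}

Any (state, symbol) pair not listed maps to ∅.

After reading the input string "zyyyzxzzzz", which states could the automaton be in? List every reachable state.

Start in {S}.
Read 'z': S→{C}; now {C}.
Read 'y': C→{D}; now {D}.
Read 'y': D→{S}; now {S}.
Read 'y': S→{A}; now {A}.
Read 'z': A→{A, E}; now {A, E}.
Read 'x': A→{S, B, C}, E→{S, A, B, D}; now {S, A, B, C, D}.
Read 'z': S→{C}, A→{A, E}, B→{S, D}, C→∅, D→{A, C}; now {S, A, C, D, E}.
Read 'z': S→{C}, A→{A, E}, C→∅, D→{A, C}, E→{D, E}; now {A, C, D, E}.
Read 'z': A→{A, E}, C→∅, D→{A, C}, E→{D, E}; now {A, C, D, E}.
Read 'z': A→{A, E}, C→∅, D→{A, C}, E→{D, E}; now {A, C, D, E}.

{A, C, D, E}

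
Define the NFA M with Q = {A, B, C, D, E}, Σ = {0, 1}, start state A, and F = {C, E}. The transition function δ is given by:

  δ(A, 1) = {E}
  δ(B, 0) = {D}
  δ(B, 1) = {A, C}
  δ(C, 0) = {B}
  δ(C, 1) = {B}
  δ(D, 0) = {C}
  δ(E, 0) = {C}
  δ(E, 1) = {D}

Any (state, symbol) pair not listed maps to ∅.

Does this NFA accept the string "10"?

Yes

Start in {A}.
Read '1': {A} → {E}.
Read '0': {E} → {C}.
The final set {C} contains the accepting state C.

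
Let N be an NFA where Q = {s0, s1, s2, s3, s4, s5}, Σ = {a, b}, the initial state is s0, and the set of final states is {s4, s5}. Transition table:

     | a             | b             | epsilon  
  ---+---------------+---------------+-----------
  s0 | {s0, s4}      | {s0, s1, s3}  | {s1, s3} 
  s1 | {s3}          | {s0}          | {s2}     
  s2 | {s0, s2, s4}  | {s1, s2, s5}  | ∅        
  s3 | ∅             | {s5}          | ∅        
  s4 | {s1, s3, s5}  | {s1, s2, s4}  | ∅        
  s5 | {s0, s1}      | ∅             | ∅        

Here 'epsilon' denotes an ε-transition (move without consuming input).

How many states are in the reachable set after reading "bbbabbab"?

Start: ε-closure({s0}) = {s0, s1, s2, s3}.
Read 'b': s0→{s0, s1, s3}, s1→{s0}, s2→{s1, s2, s5}, s3→{s5}; now {s0, s1, s2, s3, s5}.
Read 'b': s0→{s0, s1, s3}, s1→{s0}, s2→{s1, s2, s5}, s3→{s5}, s5→∅; now {s0, s1, s2, s3, s5}.
Read 'b': s0→{s0, s1, s3}, s1→{s0}, s2→{s1, s2, s5}, s3→{s5}, s5→∅; now {s0, s1, s2, s3, s5}.
Read 'a': s0→{s0, s4}, s1→{s3}, s2→{s0, s2, s4}, s3→∅, s5→{s0, s1}; now {s0, s1, s2, s3, s4}.
Read 'b': s0→{s0, s1, s3}, s1→{s0}, s2→{s1, s2, s5}, s3→{s5}, s4→{s1, s2, s4}; now {s0, s1, s2, s3, s4, s5}.
Read 'b': s0→{s0, s1, s3}, s1→{s0}, s2→{s1, s2, s5}, s3→{s5}, s4→{s1, s2, s4}, s5→∅; now {s0, s1, s2, s3, s4, s5}.
Read 'a': s0→{s0, s4}, s1→{s3}, s2→{s0, s2, s4}, s3→∅, s4→{s1, s3, s5}, s5→{s0, s1}; now {s0, s1, s2, s3, s4, s5}.
Read 'b': s0→{s0, s1, s3}, s1→{s0}, s2→{s1, s2, s5}, s3→{s5}, s4→{s1, s2, s4}, s5→∅; now {s0, s1, s2, s3, s4, s5}.
That set has 6 states.

6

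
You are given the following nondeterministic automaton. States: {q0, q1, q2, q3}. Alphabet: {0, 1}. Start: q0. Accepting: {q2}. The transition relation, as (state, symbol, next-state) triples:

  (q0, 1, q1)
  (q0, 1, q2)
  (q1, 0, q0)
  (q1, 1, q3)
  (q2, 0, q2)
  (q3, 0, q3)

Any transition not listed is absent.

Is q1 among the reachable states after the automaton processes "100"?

No

Start in {q0}.
Read '1': {q0} → {q1, q2}.
Read '0': {q1, q2} → {q0, q2}.
Read '0': {q0, q2} → {q2}.
State q1 is not in {q2}.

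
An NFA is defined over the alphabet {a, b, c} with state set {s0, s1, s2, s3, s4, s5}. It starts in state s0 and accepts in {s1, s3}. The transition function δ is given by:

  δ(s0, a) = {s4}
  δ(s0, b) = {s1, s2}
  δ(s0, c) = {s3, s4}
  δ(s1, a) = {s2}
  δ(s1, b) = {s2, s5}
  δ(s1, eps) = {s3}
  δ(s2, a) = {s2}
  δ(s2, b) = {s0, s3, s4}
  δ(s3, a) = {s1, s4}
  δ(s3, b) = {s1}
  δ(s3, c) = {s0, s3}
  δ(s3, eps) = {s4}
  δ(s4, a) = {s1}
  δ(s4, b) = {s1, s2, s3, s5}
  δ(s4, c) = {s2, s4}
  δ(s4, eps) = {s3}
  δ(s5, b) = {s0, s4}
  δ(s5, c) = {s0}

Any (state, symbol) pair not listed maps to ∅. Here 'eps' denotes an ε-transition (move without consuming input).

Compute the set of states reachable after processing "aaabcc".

{s0, s2, s3, s4}

Start in {s0}.
Read 'a': s0→{s4}; union {s4}; ε-closure = {s3, s4}.
Read 'a': s3→{s1, s4}, s4→{s1}; union {s1, s4}; ε-closure = {s1, s3, s4}.
Read 'a': s1→{s2}, s3→{s1, s4}, s4→{s1}; union {s1, s2, s4}; ε-closure = {s1, s2, s3, s4}.
Read 'b': s1→{s2, s5}, s2→{s0, s3, s4}, s3→{s1}, s4→{s1, s2, s3, s5}; now {s0, s1, s2, s3, s4, s5}.
Read 'c': s0→{s3, s4}, s1→∅, s2→∅, s3→{s0, s3}, s4→{s2, s4}, s5→{s0}; now {s0, s2, s3, s4}.
Read 'c': s0→{s3, s4}, s2→∅, s3→{s0, s3}, s4→{s2, s4}; now {s0, s2, s3, s4}.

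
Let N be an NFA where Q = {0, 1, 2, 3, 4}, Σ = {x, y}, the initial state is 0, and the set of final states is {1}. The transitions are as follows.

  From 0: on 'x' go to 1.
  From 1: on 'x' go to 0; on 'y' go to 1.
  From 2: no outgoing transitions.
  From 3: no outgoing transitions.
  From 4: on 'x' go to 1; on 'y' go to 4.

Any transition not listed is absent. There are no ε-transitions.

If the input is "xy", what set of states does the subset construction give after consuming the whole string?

Start in {0}.
Read 'x': 0→{1}; now {1}.
Read 'y': 1→{1}; now {1}.

{1}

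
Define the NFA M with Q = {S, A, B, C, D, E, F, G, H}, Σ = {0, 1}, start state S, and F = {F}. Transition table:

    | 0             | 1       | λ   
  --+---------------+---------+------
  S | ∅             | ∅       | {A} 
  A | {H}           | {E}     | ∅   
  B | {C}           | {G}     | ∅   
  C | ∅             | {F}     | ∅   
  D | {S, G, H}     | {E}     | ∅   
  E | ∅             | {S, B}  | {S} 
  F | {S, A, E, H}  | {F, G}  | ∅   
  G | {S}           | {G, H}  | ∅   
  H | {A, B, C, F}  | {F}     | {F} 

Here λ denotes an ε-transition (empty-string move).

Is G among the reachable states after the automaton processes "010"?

Start: ε-closure({S}) = {S, A}.
Read '0': S→∅, A→{H}; union {H}; ε-closure = {F, H}.
Read '1': F→{F, G}, H→{F}; now {F, G}.
Read '0': F→{S, A, E, H}, G→{S}; union {S, A, E, H}; ε-closure = {S, A, E, F, H}.
State G is not in {S, A, E, F, H}.

No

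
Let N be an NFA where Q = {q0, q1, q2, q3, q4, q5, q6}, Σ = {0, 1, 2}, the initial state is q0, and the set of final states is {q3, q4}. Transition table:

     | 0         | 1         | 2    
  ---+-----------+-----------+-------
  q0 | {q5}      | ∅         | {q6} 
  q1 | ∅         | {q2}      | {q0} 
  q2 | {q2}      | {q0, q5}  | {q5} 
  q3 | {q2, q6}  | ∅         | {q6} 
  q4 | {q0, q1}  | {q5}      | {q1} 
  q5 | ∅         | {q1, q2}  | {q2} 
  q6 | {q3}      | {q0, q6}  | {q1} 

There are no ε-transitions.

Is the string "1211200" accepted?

Start in {q0}.
Read '1': q0→∅; now ∅.
The set is empty and remains empty for the remaining 6 symbols.
The final set ∅ contains no accepting state.

No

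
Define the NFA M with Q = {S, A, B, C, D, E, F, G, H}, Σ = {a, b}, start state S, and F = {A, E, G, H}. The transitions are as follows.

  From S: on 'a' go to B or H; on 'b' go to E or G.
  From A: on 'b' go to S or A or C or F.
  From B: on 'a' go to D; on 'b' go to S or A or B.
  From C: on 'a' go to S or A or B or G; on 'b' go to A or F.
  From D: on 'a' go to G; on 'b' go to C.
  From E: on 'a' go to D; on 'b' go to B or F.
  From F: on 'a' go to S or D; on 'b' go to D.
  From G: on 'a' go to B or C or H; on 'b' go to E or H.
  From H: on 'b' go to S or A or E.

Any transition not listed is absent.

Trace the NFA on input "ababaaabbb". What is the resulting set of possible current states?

{S, A, B, C, D, E, F, G, H}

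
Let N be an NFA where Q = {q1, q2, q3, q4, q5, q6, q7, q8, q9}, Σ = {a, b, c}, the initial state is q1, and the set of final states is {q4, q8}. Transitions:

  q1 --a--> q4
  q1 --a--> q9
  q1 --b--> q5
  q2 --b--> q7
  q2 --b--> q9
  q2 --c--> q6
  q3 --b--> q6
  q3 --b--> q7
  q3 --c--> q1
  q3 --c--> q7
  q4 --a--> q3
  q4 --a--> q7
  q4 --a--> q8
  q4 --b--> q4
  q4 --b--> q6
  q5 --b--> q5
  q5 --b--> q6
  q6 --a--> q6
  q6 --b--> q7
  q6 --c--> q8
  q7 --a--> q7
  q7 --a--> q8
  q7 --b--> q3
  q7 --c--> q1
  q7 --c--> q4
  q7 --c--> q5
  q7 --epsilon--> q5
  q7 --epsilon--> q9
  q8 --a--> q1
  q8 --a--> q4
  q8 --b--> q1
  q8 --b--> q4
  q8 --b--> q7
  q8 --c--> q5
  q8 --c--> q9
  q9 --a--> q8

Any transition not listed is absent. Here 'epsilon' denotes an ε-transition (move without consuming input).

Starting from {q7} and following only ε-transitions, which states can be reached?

Begin with {q7}.
ε-move q7 → q5; add q5.
ε-move q7 → q9; add q9.

{q5, q7, q9}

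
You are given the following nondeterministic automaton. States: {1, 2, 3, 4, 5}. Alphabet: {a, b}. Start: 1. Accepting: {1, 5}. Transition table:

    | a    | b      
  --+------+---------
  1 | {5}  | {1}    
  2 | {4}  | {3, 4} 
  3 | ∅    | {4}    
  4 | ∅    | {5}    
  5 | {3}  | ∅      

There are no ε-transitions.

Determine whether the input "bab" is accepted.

No

Start in {1}.
Read 'b': {1} → {1}.
Read 'a': {1} → {5}.
Read 'b': {5} → ∅.
The final set ∅ contains no accepting state.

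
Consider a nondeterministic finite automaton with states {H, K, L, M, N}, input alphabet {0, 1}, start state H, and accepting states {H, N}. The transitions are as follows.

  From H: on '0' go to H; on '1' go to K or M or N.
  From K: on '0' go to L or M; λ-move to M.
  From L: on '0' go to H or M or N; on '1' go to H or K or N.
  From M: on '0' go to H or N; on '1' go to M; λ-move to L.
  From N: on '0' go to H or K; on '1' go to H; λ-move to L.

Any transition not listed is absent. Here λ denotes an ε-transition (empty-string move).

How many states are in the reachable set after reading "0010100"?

5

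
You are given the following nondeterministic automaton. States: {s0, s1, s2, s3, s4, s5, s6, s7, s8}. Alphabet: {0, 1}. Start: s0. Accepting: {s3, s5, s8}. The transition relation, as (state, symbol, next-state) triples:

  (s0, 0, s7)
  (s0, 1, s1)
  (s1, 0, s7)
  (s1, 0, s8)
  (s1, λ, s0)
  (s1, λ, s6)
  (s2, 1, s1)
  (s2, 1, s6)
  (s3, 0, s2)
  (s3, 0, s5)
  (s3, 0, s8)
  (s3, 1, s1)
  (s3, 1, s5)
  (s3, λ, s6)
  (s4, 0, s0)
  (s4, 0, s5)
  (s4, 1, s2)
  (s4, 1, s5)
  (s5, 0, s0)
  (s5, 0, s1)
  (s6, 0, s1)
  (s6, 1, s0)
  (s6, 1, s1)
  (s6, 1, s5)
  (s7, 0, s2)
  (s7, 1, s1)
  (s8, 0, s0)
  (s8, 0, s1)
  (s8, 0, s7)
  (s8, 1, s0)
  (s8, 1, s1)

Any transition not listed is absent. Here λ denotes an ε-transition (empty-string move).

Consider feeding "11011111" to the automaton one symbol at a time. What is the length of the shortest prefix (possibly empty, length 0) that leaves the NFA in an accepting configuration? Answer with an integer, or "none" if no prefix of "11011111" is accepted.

2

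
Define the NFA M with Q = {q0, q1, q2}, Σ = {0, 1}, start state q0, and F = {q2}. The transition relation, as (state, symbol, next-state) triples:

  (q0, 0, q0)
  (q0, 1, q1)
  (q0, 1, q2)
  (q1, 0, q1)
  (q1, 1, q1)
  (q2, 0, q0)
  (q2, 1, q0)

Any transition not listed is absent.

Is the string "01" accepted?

Start in {q0}.
Read '0': {q0} → {q0}.
Read '1': {q0} → {q1, q2}.
The final set {q1, q2} contains the accepting state q2.

Yes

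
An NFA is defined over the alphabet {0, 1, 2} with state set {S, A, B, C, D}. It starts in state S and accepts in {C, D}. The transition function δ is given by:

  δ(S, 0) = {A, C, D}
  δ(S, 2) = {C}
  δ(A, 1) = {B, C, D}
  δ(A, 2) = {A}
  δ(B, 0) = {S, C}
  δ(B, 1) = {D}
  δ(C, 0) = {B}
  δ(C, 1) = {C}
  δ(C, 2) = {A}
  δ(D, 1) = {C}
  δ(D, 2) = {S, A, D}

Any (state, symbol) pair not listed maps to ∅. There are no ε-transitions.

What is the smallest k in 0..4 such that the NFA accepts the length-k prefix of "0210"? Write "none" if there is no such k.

1

Start in {S}.
Read '0': S→{A, C, D}; now {A, C, D}.
None of the earlier sets intersect F, but {A, C, D} does.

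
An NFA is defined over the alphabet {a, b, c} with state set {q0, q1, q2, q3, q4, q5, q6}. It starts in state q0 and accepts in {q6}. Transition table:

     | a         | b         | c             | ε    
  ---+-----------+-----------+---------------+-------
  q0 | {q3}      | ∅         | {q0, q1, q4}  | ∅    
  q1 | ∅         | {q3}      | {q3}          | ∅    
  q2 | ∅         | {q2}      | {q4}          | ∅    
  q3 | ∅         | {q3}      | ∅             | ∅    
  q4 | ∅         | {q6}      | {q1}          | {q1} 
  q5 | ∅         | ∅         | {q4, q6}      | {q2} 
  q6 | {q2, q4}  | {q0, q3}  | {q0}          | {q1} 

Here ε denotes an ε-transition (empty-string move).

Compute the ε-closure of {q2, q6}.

Begin with {q2, q6}.
ε-move q6 → q1; add q1.

{q1, q2, q6}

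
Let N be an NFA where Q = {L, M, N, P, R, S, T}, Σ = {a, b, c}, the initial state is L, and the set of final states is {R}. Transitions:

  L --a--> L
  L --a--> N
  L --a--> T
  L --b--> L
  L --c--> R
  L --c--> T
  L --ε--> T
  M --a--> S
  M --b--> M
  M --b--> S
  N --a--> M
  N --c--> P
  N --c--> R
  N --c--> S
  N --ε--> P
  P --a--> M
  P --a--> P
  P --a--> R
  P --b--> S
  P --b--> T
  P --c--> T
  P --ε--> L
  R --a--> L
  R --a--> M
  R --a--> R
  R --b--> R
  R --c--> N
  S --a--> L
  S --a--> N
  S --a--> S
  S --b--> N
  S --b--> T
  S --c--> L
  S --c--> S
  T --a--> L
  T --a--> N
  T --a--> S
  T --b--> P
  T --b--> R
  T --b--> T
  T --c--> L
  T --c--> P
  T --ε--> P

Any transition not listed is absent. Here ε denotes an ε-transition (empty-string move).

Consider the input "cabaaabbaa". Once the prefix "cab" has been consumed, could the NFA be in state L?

Start: ε-closure({L}) = {L, P, T}.
Read 'c': L→{R, T}, P→{T}, T→{L, P}; now {L, P, R, T}.
Read 'a': L→{L, N, T}, P→{M, P, R}, R→{L, M, R}, T→{L, N, S}; now {L, M, N, P, R, S, T}.
Read 'b': L→{L}, M→{M, S}, N→∅, P→{S, T}, R→{R}, S→{N, T}, T→{P, R, T}; now {L, M, N, P, R, S, T}.
State L is in {L, M, N, P, R, S, T}.

Yes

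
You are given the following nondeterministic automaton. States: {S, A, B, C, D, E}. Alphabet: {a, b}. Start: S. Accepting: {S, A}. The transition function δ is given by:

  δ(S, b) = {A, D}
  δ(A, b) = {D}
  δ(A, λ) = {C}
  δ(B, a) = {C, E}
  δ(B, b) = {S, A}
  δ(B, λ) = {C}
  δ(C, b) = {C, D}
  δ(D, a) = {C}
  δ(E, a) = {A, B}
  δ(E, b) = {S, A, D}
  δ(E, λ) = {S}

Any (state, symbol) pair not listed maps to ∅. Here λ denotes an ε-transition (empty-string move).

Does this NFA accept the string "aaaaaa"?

No

Start in {S}.
Read 'a': S→∅; now ∅.
The set is empty and remains empty for the remaining 5 symbols.
The final set ∅ contains no accepting state.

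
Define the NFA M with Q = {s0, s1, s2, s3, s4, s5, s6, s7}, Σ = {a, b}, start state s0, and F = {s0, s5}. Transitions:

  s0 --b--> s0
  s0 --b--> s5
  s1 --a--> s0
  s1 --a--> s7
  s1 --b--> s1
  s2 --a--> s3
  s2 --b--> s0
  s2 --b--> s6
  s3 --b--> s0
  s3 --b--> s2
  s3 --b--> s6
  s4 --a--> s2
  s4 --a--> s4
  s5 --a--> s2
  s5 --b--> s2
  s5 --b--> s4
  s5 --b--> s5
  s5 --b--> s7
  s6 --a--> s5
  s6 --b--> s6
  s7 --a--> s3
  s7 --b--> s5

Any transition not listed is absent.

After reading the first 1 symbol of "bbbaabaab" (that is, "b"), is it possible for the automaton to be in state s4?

No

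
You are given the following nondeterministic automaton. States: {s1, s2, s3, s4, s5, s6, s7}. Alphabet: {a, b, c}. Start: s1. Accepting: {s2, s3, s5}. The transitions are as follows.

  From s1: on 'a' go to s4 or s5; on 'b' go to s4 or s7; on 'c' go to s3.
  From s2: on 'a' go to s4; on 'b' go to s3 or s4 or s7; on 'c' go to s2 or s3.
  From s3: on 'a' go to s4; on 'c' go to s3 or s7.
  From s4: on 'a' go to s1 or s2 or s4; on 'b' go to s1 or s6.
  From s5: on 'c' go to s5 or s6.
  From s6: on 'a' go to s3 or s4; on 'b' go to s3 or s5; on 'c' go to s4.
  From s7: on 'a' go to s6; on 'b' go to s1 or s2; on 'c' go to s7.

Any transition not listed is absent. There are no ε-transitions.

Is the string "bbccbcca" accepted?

Start in {s1}.
Read 'b': {s1} → {s4, s7}.
Read 'b': {s4, s7} → {s1, s2, s6}.
Read 'c': {s1, s2, s6} → {s2, s3, s4}.
Read 'c': {s2, s3, s4} → {s2, s3, s7}.
Read 'b': {s2, s3, s7} → {s1, s2, s3, s4, s7}.
Read 'c': {s1, s2, s3, s4, s7} → {s2, s3, s7}.
Read 'c': {s2, s3, s7} → {s2, s3, s7}.
Read 'a': {s2, s3, s7} → {s4, s6}.
The final set {s4, s6} contains no accepting state.

No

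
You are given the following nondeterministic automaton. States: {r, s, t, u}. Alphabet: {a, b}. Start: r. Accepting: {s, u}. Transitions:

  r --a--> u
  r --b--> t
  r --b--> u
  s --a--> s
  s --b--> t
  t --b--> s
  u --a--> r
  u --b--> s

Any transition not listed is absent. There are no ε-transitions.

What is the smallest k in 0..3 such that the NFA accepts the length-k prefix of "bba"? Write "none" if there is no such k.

Start in {r}.
Read 'b': {r} → {t, u}.
None of the earlier sets intersect F, but {t, u} does.

1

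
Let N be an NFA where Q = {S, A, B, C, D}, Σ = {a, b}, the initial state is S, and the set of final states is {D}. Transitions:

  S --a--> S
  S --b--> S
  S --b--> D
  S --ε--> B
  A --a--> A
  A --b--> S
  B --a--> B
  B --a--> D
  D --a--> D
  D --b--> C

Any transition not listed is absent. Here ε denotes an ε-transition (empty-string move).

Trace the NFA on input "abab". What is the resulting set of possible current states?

{S, B, C, D}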